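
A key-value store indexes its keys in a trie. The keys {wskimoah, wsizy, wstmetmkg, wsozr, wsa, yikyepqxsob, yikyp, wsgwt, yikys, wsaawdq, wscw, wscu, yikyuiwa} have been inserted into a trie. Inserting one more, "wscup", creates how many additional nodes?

1

The longest prefix of "wscup" already in the trie is "wscu" (length 4).
So 5 − 4 = 1 new nodes.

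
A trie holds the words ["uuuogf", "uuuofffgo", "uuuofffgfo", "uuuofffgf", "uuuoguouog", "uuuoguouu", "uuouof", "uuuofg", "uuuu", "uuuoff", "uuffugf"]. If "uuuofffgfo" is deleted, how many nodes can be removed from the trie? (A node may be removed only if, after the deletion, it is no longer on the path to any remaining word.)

1

Walk "uuuofffgfo" from the leaf back toward the root, removing each node that no remaining word uses.
The suffix "o" (1 node) is used only by "uuuofffgfo"; "uuuofffgf" is itself a stored word, so pruning stops there.
Nodes removed: 1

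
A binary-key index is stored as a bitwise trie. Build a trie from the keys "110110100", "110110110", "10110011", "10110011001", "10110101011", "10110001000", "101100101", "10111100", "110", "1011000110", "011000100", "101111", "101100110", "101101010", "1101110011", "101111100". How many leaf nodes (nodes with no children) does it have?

11

Leaves are exactly the stored words that no other stored word extends.
Those words: "011000100", "10110001000", "1011000110", "101100101", "10110011001", "10110101011", "10111100", "101111100", "110110100", "110110110", "1101110011"
Leaf count: 11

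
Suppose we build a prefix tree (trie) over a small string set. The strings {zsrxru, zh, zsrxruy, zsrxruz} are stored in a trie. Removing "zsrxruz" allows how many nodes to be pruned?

After clearing the end-marker at "zsrxruz", prune upward until reaching a node still needed by another word.
The suffix "z" (1 node) is used only by "zsrxruz"; the node for "zsrxru" still has the child "y", so pruning stops there.
Nodes removed: 1

1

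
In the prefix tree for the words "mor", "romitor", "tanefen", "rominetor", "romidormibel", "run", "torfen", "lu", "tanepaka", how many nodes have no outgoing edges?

Leaves are exactly the stored words that no other stored word extends.
Those words: "lu", "mor", "romidormibel", "rominetor", "romitor", "run", "tanefen", "tanepaka", "torfen"
Leaf count: 9

9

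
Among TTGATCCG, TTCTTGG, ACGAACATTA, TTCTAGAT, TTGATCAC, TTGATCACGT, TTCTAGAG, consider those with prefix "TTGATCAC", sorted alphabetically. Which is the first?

Filter for "TTGATCAC…" and sort: "TTGATCAC", "TTGATCACGT"
The 1st is TTGATCAC.

TTGATCAC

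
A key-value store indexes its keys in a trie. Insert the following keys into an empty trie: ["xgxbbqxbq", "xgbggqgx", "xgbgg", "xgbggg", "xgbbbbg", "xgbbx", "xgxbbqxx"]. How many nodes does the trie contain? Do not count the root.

22

Count nodes per top-level branch (shared prefixes stored once):
  'x'-branch (xgbbbbg, xgbbx, xgbgg, xgbggg, xgbggqgx, xgxbbqxbq, xgxbbqxx): 22 nodes
Sum: 22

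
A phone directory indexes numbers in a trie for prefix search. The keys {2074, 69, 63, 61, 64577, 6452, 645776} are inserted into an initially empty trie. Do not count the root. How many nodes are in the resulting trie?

14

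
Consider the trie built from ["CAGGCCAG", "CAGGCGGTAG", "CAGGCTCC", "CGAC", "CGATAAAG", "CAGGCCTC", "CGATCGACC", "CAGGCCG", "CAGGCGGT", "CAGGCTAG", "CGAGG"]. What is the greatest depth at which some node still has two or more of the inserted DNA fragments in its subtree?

Look for the deepest trie node that still has at least two words in its subtree.
e.g. "CAGGCGGT" and "CAGGCGGTAG" share the prefix "CAGGCGGT" of length 8; no pair shares a longer one.
Longest shared-prefix length: 8

8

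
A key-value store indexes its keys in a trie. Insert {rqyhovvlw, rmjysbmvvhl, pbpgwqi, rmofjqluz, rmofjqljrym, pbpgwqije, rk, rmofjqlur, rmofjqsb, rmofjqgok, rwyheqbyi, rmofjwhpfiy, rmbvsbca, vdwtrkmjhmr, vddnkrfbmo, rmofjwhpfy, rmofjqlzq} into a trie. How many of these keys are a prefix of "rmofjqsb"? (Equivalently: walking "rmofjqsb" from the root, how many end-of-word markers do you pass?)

1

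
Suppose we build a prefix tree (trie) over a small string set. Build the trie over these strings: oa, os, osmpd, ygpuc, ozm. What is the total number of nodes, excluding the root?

Trie structure (* marks end of a word):
(root)
├─ o
│  ├─ a *
│  ├─ s *
│  │  └─ m
│  │     └─ p
│  │        └─ d *
│  └─ z
│     └─ m *
└─ y
   └─ g
      └─ p
         └─ u
            └─ c *
Counting every labelled node above: 13.

13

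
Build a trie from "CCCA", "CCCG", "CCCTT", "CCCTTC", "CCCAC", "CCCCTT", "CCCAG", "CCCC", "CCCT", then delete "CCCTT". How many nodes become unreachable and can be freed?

A node on "CCCTT"'s path can go only if nothing else ends at it or branches off below it.
Every node on "CCCTT" is still needed (e.g. by "CCCTTC"), so nothing is freed.
Nodes removed: 0

0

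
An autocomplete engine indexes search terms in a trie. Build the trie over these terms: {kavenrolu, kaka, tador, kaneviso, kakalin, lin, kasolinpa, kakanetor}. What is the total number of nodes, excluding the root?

40

Insert word by word; a character creates a node only if that edge doesn't already exist:
  "kavenrolu" → 9 new (k, a, v, e, n, r, o, l, u)
  "kaka" → prefix "ka" already present; 2 new (k, a)
  "tador" → 5 new (t, a, d, o, r)
  "kaneviso" → prefix "ka" already present; 6 new (n, e, v, i, s, o)
  "kakalin" → prefix "kaka" already present; 3 new (l, i, n)
  "lin" → 3 new (l, i, n)
  "kasolinpa" → prefix "ka" already present; 7 new (s, o, l, i, n, p, a)
  "kakanetor" → prefix "kaka" already present; 5 new (n, e, t, o, r)
Total nodes = 9 + 2 + 5 + 6 + 3 + 3 + 7 + 5 = 40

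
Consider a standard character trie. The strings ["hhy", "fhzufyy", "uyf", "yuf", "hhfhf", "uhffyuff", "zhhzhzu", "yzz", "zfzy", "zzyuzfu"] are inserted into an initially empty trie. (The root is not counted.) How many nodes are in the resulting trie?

44

Insert word by word; a character creates a node only if that edge doesn't already exist:
  "hhy" → 3 new (h, h, y)
  "fhzufyy" → 7 new (f, h, z, u, f, y, y)
  "uyf" → 3 new (u, y, f)
  "yuf" → 3 new (y, u, f)
  "hhfhf" → prefix "hh" already present; 3 new (f, h, f)
  "uhffyuff" → prefix "u" already present; 7 new (h, f, f, y, u, f, f)
  "zhhzhzu" → 7 new (z, h, h, z, h, z, u)
  "yzz" → prefix "y" already present; 2 new (z, z)
  "zfzy" → prefix "z" already present; 3 new (f, z, y)
  "zzyuzfu" → prefix "z" already present; 6 new (z, y, u, z, f, u)
Total nodes = 3 + 7 + 3 + 3 + 3 + 7 + 7 + 2 + 3 + 6 = 44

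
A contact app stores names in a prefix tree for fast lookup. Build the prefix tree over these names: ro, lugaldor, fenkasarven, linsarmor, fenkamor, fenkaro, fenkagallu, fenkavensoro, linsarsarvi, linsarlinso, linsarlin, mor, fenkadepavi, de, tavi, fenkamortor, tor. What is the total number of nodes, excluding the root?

76

For each word, the new-node count is its length minus the longest prefix already in the trie:
  "ro" → 2 new (r, o)
  "lugaldor" → 8 new (l, u, g, a, l, d, o, r)
  "fenkasarven" → 11 new (f, e, n, k, a, s, a, r, v, e, n)
  "linsarmor" → prefix "l" already present; 8 new (i, n, s, a, r, m, o, r)
  "fenkamor" → prefix "fenka" already present; 3 new (m, o, r)
  "fenkaro" → prefix "fenka" already present; 2 new (r, o)
  "fenkagallu" → prefix "fenka" already present; 5 new (g, a, l, l, u)
  "fenkavensoro" → prefix "fenka" already present; 7 new (v, e, n, s, o, r, o)
  "linsarsarvi" → prefix "linsar" already present; 5 new (s, a, r, v, i)
  "linsarlinso" → prefix "linsar" already present; 5 new (l, i, n, s, o)
  "linsarlin" → prefix "linsarlin" already present; 0 new (none)
  "mor" → 3 new (m, o, r)
  "fenkadepavi" → prefix "fenka" already present; 6 new (d, e, p, a, v, i)
  "de" → 2 new (d, e)
  "tavi" → 4 new (t, a, v, i)
  "fenkamortor" → prefix "fenkamor" already present; 3 new (t, o, r)
  "tor" → prefix "t" already present; 2 new (o, r)
Total nodes = 2 + 8 + 11 + 8 + 3 + 2 + 5 + 7 + 5 + 5 + 0 + 3 + 6 + 2 + 4 + 3 + 2 = 76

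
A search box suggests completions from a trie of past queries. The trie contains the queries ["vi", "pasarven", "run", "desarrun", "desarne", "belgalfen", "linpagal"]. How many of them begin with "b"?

1

Filter for entries beginning with "b":
Matches: "belgalfen"
Count: 1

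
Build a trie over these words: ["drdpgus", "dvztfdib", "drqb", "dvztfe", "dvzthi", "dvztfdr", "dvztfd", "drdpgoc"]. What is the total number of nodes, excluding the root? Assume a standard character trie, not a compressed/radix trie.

Insert word by word; a character creates a node only if that edge doesn't already exist:
  "drdpgus" → 7 new (d, r, d, p, g, u, s)
  "dvztfdib" → prefix "d" already present; 7 new (v, z, t, f, d, i, b)
  "drqb" → prefix "dr" already present; 2 new (q, b)
  "dvztfe" → prefix "dvztf" already present; 1 new (e)
  "dvzthi" → prefix "dvzt" already present; 2 new (h, i)
  "dvztfdr" → prefix "dvztfd" already present; 1 new (r)
  "dvztfd" → prefix "dvztfd" already present; 0 new (none)
  "drdpgoc" → prefix "drdpg" already present; 2 new (o, c)
Total nodes = 7 + 7 + 2 + 1 + 2 + 1 + 0 + 2 = 22

22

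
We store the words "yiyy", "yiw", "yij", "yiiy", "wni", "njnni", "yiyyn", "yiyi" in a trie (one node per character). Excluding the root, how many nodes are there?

Trace insertions, counting only characters that open a new branch:
  "yiyy" → 4 new (y, i, y, y)
  "yiw" → prefix "yi" already present; 1 new (w)
  "yij" → prefix "yi" already present; 1 new (j)
  "yiiy" → prefix "yi" already present; 2 new (i, y)
  "wni" → 3 new (w, n, i)
  "njnni" → 5 new (n, j, n, n, i)
  "yiyyn" → prefix "yiyy" already present; 1 new (n)
  "yiyi" → prefix "yiy" already present; 1 new (i)
Total nodes = 4 + 1 + 1 + 2 + 3 + 5 + 1 + 1 = 18

18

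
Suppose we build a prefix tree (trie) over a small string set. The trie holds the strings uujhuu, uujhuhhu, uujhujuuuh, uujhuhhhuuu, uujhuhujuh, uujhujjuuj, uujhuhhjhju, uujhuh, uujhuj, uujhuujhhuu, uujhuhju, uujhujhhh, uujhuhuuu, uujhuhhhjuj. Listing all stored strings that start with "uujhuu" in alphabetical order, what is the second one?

uujhuujhhuu

DFS of the "uujhuu" subtree visits, in order: "uujhuu", "uujhuujhhuu"
Position 2: uujhuujhhuu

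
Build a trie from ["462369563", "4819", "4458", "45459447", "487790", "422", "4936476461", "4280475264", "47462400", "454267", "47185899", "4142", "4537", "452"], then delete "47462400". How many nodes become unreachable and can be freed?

6

Walk "47462400" from the leaf back toward the root, removing each node that no remaining word uses.
The suffix "462400" (6 nodes) is used only by "47462400"; the node for "47" still has the child "1", so pruning stops there.
Nodes removed: 6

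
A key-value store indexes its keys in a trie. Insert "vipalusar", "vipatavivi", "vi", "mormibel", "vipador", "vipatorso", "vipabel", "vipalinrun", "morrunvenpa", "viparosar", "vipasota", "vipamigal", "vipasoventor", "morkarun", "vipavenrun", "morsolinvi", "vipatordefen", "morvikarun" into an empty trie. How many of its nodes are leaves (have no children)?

A leaf is a node with no children — equivalently, the end of a word that is not a proper prefix of any other stored word.
Those words: "morkarun", "mormibel", "morrunvenpa", "morsolinvi", "morvikarun", "vipabel", "vipador", "vipalinrun", "vipalusar", "vipamigal", "viparosar", "vipasota", "vipasoventor", "vipatavivi", "vipatordefen", "vipatorso", "vipavenrun"
Leaf count: 17

17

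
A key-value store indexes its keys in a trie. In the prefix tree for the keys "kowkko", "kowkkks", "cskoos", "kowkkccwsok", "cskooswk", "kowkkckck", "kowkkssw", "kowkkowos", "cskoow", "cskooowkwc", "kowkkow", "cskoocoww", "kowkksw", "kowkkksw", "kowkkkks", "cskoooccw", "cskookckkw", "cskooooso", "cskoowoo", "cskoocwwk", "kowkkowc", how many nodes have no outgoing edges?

16

A leaf is a node with no children — equivalently, the end of a word that is not a proper prefix of any other stored word.
Those words: "cskoocoww", "cskoocwwk", "cskookckkw", "cskoooccw", "cskooooso", "cskooowkwc", "cskooswk", "cskoowoo", "kowkkccwsok", "kowkkckck", "kowkkkks", "kowkkksw", "kowkkowc", "kowkkowos", "kowkkssw", "kowkksw"
Leaf count: 16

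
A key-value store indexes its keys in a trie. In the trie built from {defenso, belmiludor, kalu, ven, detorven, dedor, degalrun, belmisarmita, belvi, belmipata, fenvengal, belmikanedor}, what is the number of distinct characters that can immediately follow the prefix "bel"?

2

The children of the "bel" node are the distinct next characters among strings starting with "bel".
Characters that immediately follow "bel" among the stored strings: {m, v}.
That node has 2 child edges.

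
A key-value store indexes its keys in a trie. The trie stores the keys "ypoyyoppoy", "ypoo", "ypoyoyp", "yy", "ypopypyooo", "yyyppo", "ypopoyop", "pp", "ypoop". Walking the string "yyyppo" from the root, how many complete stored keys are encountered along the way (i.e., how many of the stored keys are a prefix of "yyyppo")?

2

Walk "yyyppo" from the root; an end-of-word marker is hit whenever a stored word is a prefix of "yyyppo".
Prefixes of the query that are stored words: "yy", "yyyppo"
Count: 2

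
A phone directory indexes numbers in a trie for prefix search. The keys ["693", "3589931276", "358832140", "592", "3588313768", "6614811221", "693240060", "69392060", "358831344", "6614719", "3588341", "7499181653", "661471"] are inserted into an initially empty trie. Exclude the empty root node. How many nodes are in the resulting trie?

Trace insertions, counting only characters that open a new branch:
  "693" → 3 new (6, 9, 3)
  "3589931276" → 10 new (3, 5, 8, 9, 9, 3, 1, 2, 7, 6)
  "358832140" → prefix "358" already present; 6 new (8, 3, 2, 1, 4, 0)
  "592" → 3 new (5, 9, 2)
  "3588313768" → prefix "35883" already present; 5 new (1, 3, 7, 6, 8)
  "6614811221" → prefix "6" already present; 9 new (6, 1, 4, 8, 1, 1, 2, 2, 1)
  "693240060" → prefix "693" already present; 6 new (2, 4, 0, 0, 6, 0)
  "69392060" → prefix "693" already present; 5 new (9, 2, 0, 6, 0)
  "358831344" → prefix "3588313" already present; 2 new (4, 4)
  "6614719" → prefix "6614" already present; 3 new (7, 1, 9)
  "3588341" → prefix "35883" already present; 2 new (4, 1)
  "7499181653" → 10 new (7, 4, 9, 9, 1, 8, 1, 6, 5, 3)
  "661471" → prefix "661471" already present; 0 new (none)
Total nodes = 3 + 10 + 6 + 3 + 5 + 9 + 6 + 5 + 2 + 3 + 2 + 10 + 0 = 64

64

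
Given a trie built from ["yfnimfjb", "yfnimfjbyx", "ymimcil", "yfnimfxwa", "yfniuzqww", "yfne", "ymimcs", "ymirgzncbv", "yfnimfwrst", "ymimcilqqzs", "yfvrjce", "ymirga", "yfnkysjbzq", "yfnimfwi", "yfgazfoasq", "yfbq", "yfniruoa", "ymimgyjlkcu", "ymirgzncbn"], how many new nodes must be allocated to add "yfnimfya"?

The longest prefix of "yfnimfya" already in the trie is "yfnimf" (length 6).
So 8 − 6 = 2 new nodes.

2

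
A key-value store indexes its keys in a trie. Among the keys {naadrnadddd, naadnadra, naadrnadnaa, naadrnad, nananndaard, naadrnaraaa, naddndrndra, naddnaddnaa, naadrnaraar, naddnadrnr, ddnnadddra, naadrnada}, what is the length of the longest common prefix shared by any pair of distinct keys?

10

Look for the deepest trie node that still has at least two words in its subtree.
"naadrnaraaa" and "naadrnaraar" agree on "naadrnaraa" (10 characters) before diverging; nothing deeper is shared.
Longest shared-prefix length: 10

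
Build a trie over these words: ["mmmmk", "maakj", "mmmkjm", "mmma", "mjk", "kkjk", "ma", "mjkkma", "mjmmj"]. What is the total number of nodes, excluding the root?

25

Trie structure (* marks end of a word):
(root)
├─ k
│  └─ k
│     └─ j
│        └─ k *
└─ m
   ├─ a *
   │  └─ a
   │     └─ k
   │        └─ j *
   ├─ j
   │  ├─ k *
   │  │  └─ k
   │  │     └─ m
   │  │        └─ a *
   │  └─ m
   │     └─ m
   │        └─ j *
   └─ m
      └─ m
         ├─ a *
         ├─ k
         │  └─ j
         │     └─ m *
         └─ m
            └─ k *
Counting every labelled node above: 25.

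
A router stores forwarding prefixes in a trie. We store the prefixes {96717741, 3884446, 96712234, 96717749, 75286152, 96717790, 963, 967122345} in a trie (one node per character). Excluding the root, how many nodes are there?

32

Trace insertions, counting only characters that open a new branch:
  "96717741" → 8 new (9, 6, 7, 1, 7, 7, 4, 1)
  "3884446" → 7 new (3, 8, 8, 4, 4, 4, 6)
  "96712234" → prefix "9671" already present; 4 new (2, 2, 3, 4)
  "96717749" → prefix "9671774" already present; 1 new (9)
  "75286152" → 8 new (7, 5, 2, 8, 6, 1, 5, 2)
  "96717790" → prefix "967177" already present; 2 new (9, 0)
  "963" → prefix "96" already present; 1 new (3)
  "967122345" → prefix "96712234" already present; 1 new (5)
Total nodes = 8 + 7 + 4 + 1 + 8 + 2 + 1 + 1 = 32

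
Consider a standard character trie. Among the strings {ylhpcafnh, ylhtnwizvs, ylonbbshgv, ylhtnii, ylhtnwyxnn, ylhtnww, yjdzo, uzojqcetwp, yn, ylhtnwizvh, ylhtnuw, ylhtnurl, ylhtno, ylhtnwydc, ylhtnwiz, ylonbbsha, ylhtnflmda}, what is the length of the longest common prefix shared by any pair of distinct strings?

Equivalently: take the maximum, over all pairs, of their longest common prefix length.
"ylhtnwizvh" and "ylhtnwizvs" agree on "ylhtnwizv" (9 characters) before diverging; nothing deeper is shared.
Longest shared-prefix length: 9

9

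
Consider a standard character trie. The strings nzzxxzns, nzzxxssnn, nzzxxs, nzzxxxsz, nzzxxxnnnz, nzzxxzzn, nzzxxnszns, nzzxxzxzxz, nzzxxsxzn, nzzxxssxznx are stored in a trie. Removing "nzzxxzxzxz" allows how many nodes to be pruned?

A node on "nzzxxzxzxz"'s path can go only if nothing else ends at it or branches off below it.
The suffix "xzxz" (4 nodes) is used only by "nzzxxzxzxz"; the node for "nzzxxz" still has the child "n", so pruning stops there.
Nodes removed: 4

4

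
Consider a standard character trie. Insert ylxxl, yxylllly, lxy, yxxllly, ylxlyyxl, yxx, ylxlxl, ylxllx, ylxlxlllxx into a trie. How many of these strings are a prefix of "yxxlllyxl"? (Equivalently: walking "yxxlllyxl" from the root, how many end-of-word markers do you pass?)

2

Walk "yxxlllyxl" from the root; an end-of-word marker is hit whenever a stored word is a prefix of "yxxlllyxl".
Prefixes of the query that are stored words: "yxx", "yxxllly"
Count: 2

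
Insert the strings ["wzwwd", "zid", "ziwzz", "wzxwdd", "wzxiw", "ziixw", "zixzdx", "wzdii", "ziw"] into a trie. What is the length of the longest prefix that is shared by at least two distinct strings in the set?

Equivalently: take the maximum, over all pairs, of their longest common prefix length.
"wzxiw" and "wzxwdd" agree on "wzx" (3 characters) before diverging; nothing deeper is shared.
Longest shared-prefix length: 3

3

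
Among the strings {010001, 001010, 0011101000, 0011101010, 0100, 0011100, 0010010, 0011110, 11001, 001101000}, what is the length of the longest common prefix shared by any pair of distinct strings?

8

Equivalently: take the maximum, over all pairs, of their longest common prefix length.
e.g. "0011101000" and "0011101010" share the prefix "00111010" of length 8; no pair shares a longer one.
Longest shared-prefix length: 8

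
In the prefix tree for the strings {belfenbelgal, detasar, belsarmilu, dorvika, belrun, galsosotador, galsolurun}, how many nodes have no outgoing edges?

7

A leaf is a node with no children — equivalently, the end of a word that is not a proper prefix of any other stored word.
Those words: "belfenbelgal", "belrun", "belsarmilu", "detasar", "dorvika", "galsolurun", "galsosotador"
Leaf count: 7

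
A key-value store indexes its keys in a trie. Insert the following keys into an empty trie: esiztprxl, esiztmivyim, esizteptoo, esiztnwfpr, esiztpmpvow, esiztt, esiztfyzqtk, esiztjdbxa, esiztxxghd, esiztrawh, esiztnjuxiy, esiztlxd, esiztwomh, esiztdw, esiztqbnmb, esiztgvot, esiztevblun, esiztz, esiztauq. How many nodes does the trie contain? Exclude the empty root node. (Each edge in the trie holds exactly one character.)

83

For each word, the new-node count is its length minus the longest prefix already in the trie:
  "esiztprxl" → 9 new (e, s, i, z, t, p, r, x, l)
  "esiztmivyim" → prefix "esizt" already present; 6 new (m, i, v, y, i, m)
  "esizteptoo" → prefix "esizt" already present; 5 new (e, p, t, o, o)
  "esiztnwfpr" → prefix "esizt" already present; 5 new (n, w, f, p, r)
  "esiztpmpvow" → prefix "esiztp" already present; 5 new (m, p, v, o, w)
  "esiztt" → prefix "esizt" already present; 1 new (t)
  "esiztfyzqtk" → prefix "esizt" already present; 6 new (f, y, z, q, t, k)
  "esiztjdbxa" → prefix "esizt" already present; 5 new (j, d, b, x, a)
  "esiztxxghd" → prefix "esizt" already present; 5 new (x, x, g, h, d)
  "esiztrawh" → prefix "esizt" already present; 4 new (r, a, w, h)
  "esiztnjuxiy" → prefix "esiztn" already present; 5 new (j, u, x, i, y)
  "esiztlxd" → prefix "esizt" already present; 3 new (l, x, d)
  "esiztwomh" → prefix "esizt" already present; 4 new (w, o, m, h)
  "esiztdw" → prefix "esizt" already present; 2 new (d, w)
  "esiztqbnmb" → prefix "esizt" already present; 5 new (q, b, n, m, b)
  "esiztgvot" → prefix "esizt" already present; 4 new (g, v, o, t)
  "esiztevblun" → prefix "esizte" already present; 5 new (v, b, l, u, n)
  "esiztz" → prefix "esizt" already present; 1 new (z)
  "esiztauq" → prefix "esizt" already present; 3 new (a, u, q)
Total nodes = 9 + 6 + 5 + 5 + 5 + 1 + 6 + 5 + 5 + 4 + 5 + 3 + 4 + 2 + 5 + 4 + 5 + 1 + 3 = 83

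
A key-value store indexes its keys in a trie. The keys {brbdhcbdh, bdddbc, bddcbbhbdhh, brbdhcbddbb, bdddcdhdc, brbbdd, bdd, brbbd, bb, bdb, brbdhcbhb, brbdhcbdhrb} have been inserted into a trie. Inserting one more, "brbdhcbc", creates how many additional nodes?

The longest prefix of "brbdhcbc" already in the trie is "brbdhcb" (length 7).
New nodes needed: |"brbdhcbc"| − 7 = 8 − 7 = 1.

1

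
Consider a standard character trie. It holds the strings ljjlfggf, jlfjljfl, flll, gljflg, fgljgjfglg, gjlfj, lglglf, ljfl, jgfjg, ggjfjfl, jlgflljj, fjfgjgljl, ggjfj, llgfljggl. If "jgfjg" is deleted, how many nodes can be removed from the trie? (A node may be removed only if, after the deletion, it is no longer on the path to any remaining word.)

A node on "jgfjg"'s path can go only if nothing else ends at it or branches off below it.
The suffix "gfjg" (4 nodes) is used only by "jgfjg"; the node for "j" still has the child "l", so pruning stops there.
Nodes removed: 4

4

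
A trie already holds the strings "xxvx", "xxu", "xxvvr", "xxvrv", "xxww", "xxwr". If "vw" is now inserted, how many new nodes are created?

2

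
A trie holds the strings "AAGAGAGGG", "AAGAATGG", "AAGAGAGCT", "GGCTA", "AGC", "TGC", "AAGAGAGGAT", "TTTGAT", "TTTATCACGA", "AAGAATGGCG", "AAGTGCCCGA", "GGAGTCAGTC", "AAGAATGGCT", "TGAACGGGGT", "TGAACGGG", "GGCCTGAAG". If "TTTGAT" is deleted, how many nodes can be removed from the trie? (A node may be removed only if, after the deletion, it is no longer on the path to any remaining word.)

3

After clearing the end-marker at "TTTGAT", prune upward until reaching a node still needed by another word.
The suffix "GAT" (3 nodes) is used only by "TTTGAT"; the node for "TTT" still has the child "A", so pruning stops there.
Nodes removed: 3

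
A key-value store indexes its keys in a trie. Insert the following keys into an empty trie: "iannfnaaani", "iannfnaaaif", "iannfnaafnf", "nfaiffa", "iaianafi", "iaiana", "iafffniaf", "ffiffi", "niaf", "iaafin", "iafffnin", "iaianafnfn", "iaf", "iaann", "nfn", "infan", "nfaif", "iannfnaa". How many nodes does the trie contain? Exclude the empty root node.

Insert word by word; a character creates a node only if that edge doesn't already exist:
  "iannfnaaani" → 11 new (i, a, n, n, f, n, a, a, a, n, i)
  "iannfnaaaif" → prefix "iannfnaaa" already present; 2 new (i, f)
  "iannfnaafnf" → prefix "iannfnaa" already present; 3 new (f, n, f)
  "nfaiffa" → 7 new (n, f, a, i, f, f, a)
  "iaianafi" → prefix "ia" already present; 6 new (i, a, n, a, f, i)
  "iaiana" → prefix "iaiana" already present; 0 new (none)
  "iafffniaf" → prefix "ia" already present; 7 new (f, f, f, n, i, a, f)
  "ffiffi" → 6 new (f, f, i, f, f, i)
  "niaf" → prefix "n" already present; 3 new (i, a, f)
  "iaafin" → prefix "ia" already present; 4 new (a, f, i, n)
  "iafffnin" → prefix "iafffni" already present; 1 new (n)
  "iaianafnfn" → prefix "iaianaf" already present; 3 new (n, f, n)
  "iaf" → prefix "iaf" already present; 0 new (none)
  "iaann" → prefix "iaa" already present; 2 new (n, n)
  "nfn" → prefix "nf" already present; 1 new (n)
  "infan" → prefix "i" already present; 4 new (n, f, a, n)
  "nfaif" → prefix "nfaif" already present; 0 new (none)
  "iannfnaa" → prefix "iannfnaa" already present; 0 new (none)
Total nodes = 11 + 2 + 3 + 7 + 6 + 0 + 7 + 6 + 3 + 4 + 1 + 3 + 0 + 2 + 1 + 4 + 0 + 0 = 60

60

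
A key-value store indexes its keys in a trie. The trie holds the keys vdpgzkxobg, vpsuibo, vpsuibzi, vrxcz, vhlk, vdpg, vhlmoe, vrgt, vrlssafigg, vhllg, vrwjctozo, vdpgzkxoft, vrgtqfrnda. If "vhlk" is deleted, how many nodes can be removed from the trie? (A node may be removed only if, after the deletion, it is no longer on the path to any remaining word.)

After clearing the end-marker at "vhlk", prune upward until reaching a node still needed by another word.
The suffix "k" (1 node) is used only by "vhlk"; the node for "vhl" still has the child "m", so pruning stops there.
Nodes removed: 1

1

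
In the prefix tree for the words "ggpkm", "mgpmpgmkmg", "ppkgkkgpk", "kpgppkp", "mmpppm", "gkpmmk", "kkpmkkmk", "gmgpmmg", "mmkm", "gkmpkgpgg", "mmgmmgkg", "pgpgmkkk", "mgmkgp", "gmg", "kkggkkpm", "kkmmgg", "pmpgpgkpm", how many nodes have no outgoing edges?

16

Leaves are exactly the stored words that no other stored word extends.
Those words: "ggpkm", "gkmpkgpgg", "gkpmmk", "gmgpmmg", "kkggkkpm", "kkmmgg", "kkpmkkmk", "kpgppkp", "mgmkgp", "mgpmpgmkmg", "mmgmmgkg", "mmkm", "mmpppm", "pgpgmkkk", "pmpgpgkpm", "ppkgkkgpk"
Leaf count: 16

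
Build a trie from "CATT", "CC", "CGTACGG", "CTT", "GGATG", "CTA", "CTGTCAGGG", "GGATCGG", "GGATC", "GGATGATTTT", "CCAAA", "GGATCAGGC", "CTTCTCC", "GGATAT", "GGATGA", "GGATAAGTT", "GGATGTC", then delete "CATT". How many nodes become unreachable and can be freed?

3

A node on "CATT"'s path can go only if nothing else ends at it or branches off below it.
The suffix "ATT" (3 nodes) is used only by "CATT"; the node for "C" still has the child "C", so pruning stops there.
Nodes removed: 3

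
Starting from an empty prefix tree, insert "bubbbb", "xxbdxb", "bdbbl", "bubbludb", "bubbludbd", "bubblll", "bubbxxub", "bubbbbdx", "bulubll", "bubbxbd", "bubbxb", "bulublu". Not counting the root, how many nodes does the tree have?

37

Trace insertions, counting only characters that open a new branch:
  "bubbbb" → 6 new (b, u, b, b, b, b)
  "xxbdxb" → 6 new (x, x, b, d, x, b)
  "bdbbl" → prefix "b" already present; 4 new (d, b, b, l)
  "bubbludb" → prefix "bubb" already present; 4 new (l, u, d, b)
  "bubbludbd" → prefix "bubbludb" already present; 1 new (d)
  "bubblll" → prefix "bubbl" already present; 2 new (l, l)
  "bubbxxub" → prefix "bubb" already present; 4 new (x, x, u, b)
  "bubbbbdx" → prefix "bubbbb" already present; 2 new (d, x)
  "bulubll" → prefix "bu" already present; 5 new (l, u, b, l, l)
  "bubbxbd" → prefix "bubbx" already present; 2 new (b, d)
  "bubbxb" → prefix "bubbxb" already present; 0 new (none)
  "bulublu" → prefix "bulubl" already present; 1 new (u)
Total nodes = 6 + 6 + 4 + 4 + 1 + 2 + 4 + 2 + 5 + 2 + 0 + 1 = 37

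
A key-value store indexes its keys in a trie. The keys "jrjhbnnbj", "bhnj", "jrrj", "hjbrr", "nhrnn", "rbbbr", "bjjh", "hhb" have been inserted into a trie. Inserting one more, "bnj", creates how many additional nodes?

2

Walking "bnj" from the root, the first 1 characters ("b") follow existing edges; "n" is the first miss.
Each of the 2 remaining characters creates one node.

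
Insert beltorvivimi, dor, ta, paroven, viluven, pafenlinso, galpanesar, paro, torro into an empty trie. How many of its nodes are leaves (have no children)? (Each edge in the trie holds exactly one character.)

Leaves are exactly the stored words that no other stored word extends.
Those words: "beltorvivimi", "dor", "galpanesar", "pafenlinso", "paroven", "ta", "torro", "viluven"
Leaf count: 8

8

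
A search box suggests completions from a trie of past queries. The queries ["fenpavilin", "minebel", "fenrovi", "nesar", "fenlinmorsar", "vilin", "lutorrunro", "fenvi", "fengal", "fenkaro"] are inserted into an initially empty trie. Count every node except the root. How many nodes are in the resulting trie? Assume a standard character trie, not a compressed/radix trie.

59

Count nodes per top-level branch (shared prefixes stored once):
  'f'-branch (fengal, fenkaro, fenlinmorsar, fenpavilin, fenrovi, fenvi): 32 nodes
  'l'-branch (lutorrunro): 10 nodes
  'm'-branch (minebel): 7 nodes
  'n'-branch (nesar): 5 nodes
  'v'-branch (vilin): 5 nodes
Sum: 59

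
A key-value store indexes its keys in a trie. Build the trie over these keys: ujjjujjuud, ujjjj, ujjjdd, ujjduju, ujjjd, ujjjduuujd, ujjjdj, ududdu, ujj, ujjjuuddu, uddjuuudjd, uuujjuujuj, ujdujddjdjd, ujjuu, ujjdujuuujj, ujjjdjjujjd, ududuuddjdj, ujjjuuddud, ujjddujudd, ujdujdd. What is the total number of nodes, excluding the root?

83

Count nodes per top-level branch (shared prefixes stored once):
  'u'-branch (uddjuuudjd, ududdu, ududuuddjdj, ujdujdd, ujdujddjdjd, ujj, ujjddujudd, ujjduju, ujjdujuuujj, ujjjd, ujjjdd, ujjjdj, ujjjdjjujjd, ujjjduuujd, ujjjj, ujjjujjuud, ujjjuuddu, ujjjuuddud, ujjuu, uuujjuujuj): 83 nodes
Sum: 83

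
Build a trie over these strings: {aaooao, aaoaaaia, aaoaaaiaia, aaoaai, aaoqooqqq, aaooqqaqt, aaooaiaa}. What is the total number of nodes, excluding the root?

Insert word by word; a character creates a node only if that edge doesn't already exist:
  "aaooao" → 6 new (a, a, o, o, a, o)
  "aaoaaaia" → prefix "aao" already present; 5 new (a, a, a, i, a)
  "aaoaaaiaia" → prefix "aaoaaaia" already present; 2 new (i, a)
  "aaoaai" → prefix "aaoaa" already present; 1 new (i)
  "aaoqooqqq" → prefix "aao" already present; 6 new (q, o, o, q, q, q)
  "aaooqqaqt" → prefix "aaoo" already present; 5 new (q, q, a, q, t)
  "aaooaiaa" → prefix "aaooa" already present; 3 new (i, a, a)
Total nodes = 6 + 5 + 2 + 1 + 6 + 5 + 3 = 28

28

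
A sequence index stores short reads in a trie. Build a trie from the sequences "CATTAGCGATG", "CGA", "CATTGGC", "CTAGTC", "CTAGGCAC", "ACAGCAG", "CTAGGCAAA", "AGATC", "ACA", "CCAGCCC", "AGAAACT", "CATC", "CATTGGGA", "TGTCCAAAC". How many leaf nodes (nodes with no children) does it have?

A leaf is a node with no children — equivalently, the end of a word that is not a proper prefix of any other stored word.
Those words: "ACAGCAG", "AGAAACT", "AGATC", "CATC", "CATTAGCGATG", "CATTGGC", "CATTGGGA", "CCAGCCC", "CGA", "CTAGGCAAA", "CTAGGCAC", "CTAGTC", "TGTCCAAAC"
Leaf count: 13

13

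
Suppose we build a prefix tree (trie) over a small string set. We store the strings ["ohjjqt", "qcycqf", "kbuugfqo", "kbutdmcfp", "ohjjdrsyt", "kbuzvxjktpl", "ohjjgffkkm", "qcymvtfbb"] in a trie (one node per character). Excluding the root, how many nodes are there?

51

Count nodes per top-level branch (shared prefixes stored once):
  'k'-branch (kbutdmcfp, kbuugfqo, kbuzvxjktpl): 22 nodes
  'o'-branch (ohjjdrsyt, ohjjgffkkm, ohjjqt): 17 nodes
  'q'-branch (qcycqf, qcymvtfbb): 12 nodes
Sum: 51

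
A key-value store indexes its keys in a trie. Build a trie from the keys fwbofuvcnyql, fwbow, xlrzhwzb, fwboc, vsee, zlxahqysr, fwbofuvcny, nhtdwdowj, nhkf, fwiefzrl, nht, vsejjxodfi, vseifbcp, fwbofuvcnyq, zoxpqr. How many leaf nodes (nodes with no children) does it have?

A leaf is a node with no children — equivalently, the end of a word that is not a proper prefix of any other stored word.
Those words: "fwboc", "fwbofuvcnyql", "fwbow", "fwiefzrl", "nhkf", "nhtdwdowj", "vsee", "vseifbcp", "vsejjxodfi", "xlrzhwzb", "zlxahqysr", "zoxpqr"
Leaf count: 12

12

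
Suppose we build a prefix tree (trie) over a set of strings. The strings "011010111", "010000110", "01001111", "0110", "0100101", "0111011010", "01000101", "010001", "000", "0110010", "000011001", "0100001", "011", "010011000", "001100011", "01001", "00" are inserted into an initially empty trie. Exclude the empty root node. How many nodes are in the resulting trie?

Insert word by word; a character creates a node only if that edge doesn't already exist:
  "011010111" → 9 new (0, 1, 1, 0, 1, 0, 1, 1, 1)
  "010000110" → prefix "01" already present; 7 new (0, 0, 0, 0, 1, 1, 0)
  "01001111" → prefix "0100" already present; 4 new (1, 1, 1, 1)
  "0110" → prefix "0110" already present; 0 new (none)
  "0100101" → prefix "01001" already present; 2 new (0, 1)
  "0111011010" → prefix "011" already present; 7 new (1, 0, 1, 1, 0, 1, 0)
  "01000101" → prefix "01000" already present; 3 new (1, 0, 1)
  "010001" → prefix "010001" already present; 0 new (none)
  "000" → prefix "0" already present; 2 new (0, 0)
  "0110010" → prefix "0110" already present; 3 new (0, 1, 0)
  "000011001" → prefix "000" already present; 6 new (0, 1, 1, 0, 0, 1)
  "0100001" → prefix "0100001" already present; 0 new (none)
  "011" → prefix "011" already present; 0 new (none)
  "010011000" → prefix "010011" already present; 3 new (0, 0, 0)
  "001100011" → prefix "00" already present; 7 new (1, 1, 0, 0, 0, 1, 1)
  "01001" → prefix "01001" already present; 0 new (none)
  "00" → prefix "00" already present; 0 new (none)
Total nodes = 9 + 7 + 4 + 0 + 2 + 7 + 3 + 0 + 2 + 3 + 6 + 0 + 0 + 3 + 7 + 0 + 0 = 53

53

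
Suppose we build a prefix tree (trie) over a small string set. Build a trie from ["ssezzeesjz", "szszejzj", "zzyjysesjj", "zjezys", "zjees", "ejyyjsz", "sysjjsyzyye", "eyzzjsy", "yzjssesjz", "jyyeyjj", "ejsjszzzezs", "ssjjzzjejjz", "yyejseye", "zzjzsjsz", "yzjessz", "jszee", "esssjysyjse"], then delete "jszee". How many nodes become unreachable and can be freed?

4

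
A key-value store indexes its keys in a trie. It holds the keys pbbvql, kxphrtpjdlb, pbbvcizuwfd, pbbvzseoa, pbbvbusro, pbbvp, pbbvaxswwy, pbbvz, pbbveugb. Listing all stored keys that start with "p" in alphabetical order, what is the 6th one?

DFS of the "p" subtree visits, in order: "pbbvaxswwy", "pbbvbusro", "pbbvcizuwfd", "pbbveugb", "pbbvp", "pbbvql", "pbbvz", "pbbvzseoa"
Position 6: pbbvql

pbbvql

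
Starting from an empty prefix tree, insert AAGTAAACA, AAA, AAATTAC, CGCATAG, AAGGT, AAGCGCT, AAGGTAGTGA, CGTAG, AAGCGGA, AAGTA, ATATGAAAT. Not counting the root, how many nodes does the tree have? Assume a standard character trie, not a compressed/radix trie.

45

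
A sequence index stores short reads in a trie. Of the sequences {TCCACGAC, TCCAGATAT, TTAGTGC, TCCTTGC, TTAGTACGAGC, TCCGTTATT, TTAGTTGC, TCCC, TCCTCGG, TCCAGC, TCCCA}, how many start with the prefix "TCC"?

8

Traverse to the node for "TCC", then collect every word in that subtree.
Matches: "TCCACGAC", "TCCAGATAT", "TCCAGC", "TCCC", "TCCCA", "TCCGTTATT", "TCCTCGG", "TCCTTGC"
Count: 8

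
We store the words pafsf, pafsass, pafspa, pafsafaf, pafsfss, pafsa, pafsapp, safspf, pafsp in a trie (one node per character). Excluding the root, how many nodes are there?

23

Count nodes per top-level branch (shared prefixes stored once):
  'p'-branch (pafsa, pafsafaf, pafsapp, pafsass, pafsf, pafsfss, pafsp, pafspa): 17 nodes
  's'-branch (safspf): 6 nodes
Sum: 23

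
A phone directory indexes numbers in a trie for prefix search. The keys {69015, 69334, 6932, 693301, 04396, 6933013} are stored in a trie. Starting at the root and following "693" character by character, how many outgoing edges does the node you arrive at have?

Follow the path "693" to its node, then look at its outgoing edges.
Distinct next characters after "693": 2, 3.
That node has 2 child edges.

2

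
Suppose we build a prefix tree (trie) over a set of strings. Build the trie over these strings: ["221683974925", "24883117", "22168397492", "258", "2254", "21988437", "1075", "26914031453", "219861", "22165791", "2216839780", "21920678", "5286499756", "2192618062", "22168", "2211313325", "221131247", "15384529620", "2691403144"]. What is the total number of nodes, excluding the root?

94

For each word, the new-node count is its length minus the longest prefix already in the trie:
  "221683974925" → 12 new (2, 2, 1, 6, 8, 3, 9, 7, 4, 9, 2, 5)
  "24883117" → prefix "2" already present; 7 new (4, 8, 8, 3, 1, 1, 7)
  "22168397492" → prefix "22168397492" already present; 0 new (none)
  "258" → prefix "2" already present; 2 new (5, 8)
  "2254" → prefix "22" already present; 2 new (5, 4)
  "21988437" → prefix "2" already present; 7 new (1, 9, 8, 8, 4, 3, 7)
  "1075" → 4 new (1, 0, 7, 5)
  "26914031453" → prefix "2" already present; 10 new (6, 9, 1, 4, 0, 3, 1, 4, 5, 3)
  "219861" → prefix "2198" already present; 2 new (6, 1)
  "22165791" → prefix "2216" already present; 4 new (5, 7, 9, 1)
  "2216839780" → prefix "22168397" already present; 2 new (8, 0)
  "21920678" → prefix "219" already present; 5 new (2, 0, 6, 7, 8)
  "5286499756" → 10 new (5, 2, 8, 6, 4, 9, 9, 7, 5, 6)
  "2192618062" → prefix "2192" already present; 6 new (6, 1, 8, 0, 6, 2)
  "22168" → prefix "22168" already present; 0 new (none)
  "2211313325" → prefix "221" already present; 7 new (1, 3, 1, 3, 3, 2, 5)
  "221131247" → prefix "221131" already present; 3 new (2, 4, 7)
  "15384529620" → prefix "1" already present; 10 new (5, 3, 8, 4, 5, 2, 9, 6, 2, 0)
  "2691403144" → prefix "269140314" already present; 1 new (4)
Total nodes = 12 + 7 + 0 + 2 + 2 + 7 + 4 + 10 + 2 + 4 + 2 + 5 + 10 + 6 + 0 + 7 + 3 + 10 + 1 = 94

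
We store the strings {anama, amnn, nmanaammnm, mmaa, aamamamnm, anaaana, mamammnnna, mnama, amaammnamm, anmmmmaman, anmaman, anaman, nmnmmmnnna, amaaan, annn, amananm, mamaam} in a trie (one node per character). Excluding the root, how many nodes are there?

86

Insert word by word; a character creates a node only if that edge doesn't already exist:
  "anama" → 5 new (a, n, a, m, a)
  "amnn" → prefix "a" already present; 3 new (m, n, n)
  "nmanaammnm" → 10 new (n, m, a, n, a, a, m, m, n, m)
  "mmaa" → 4 new (m, m, a, a)
  "aamamamnm" → prefix "a" already present; 8 new (a, m, a, m, a, m, n, m)
  "anaaana" → prefix "ana" already present; 4 new (a, a, n, a)
  "mamammnnna" → prefix "m" already present; 9 new (a, m, a, m, m, n, n, n, a)
  "mnama" → prefix "m" already present; 4 new (n, a, m, a)
  "amaammnamm" → prefix "am" already present; 8 new (a, a, m, m, n, a, m, m)
  "anmmmmaman" → prefix "an" already present; 8 new (m, m, m, m, a, m, a, n)
  "anmaman" → prefix "anm" already present; 4 new (a, m, a, n)
  "anaman" → prefix "anama" already present; 1 new (n)
  "nmnmmmnnna" → prefix "nm" already present; 8 new (n, m, m, m, n, n, n, a)
  "amaaan" → prefix "amaa" already present; 2 new (a, n)
  "annn" → prefix "an" already present; 2 new (n, n)
  "amananm" → prefix "ama" already present; 4 new (n, a, n, m)
  "mamaam" → prefix "mama" already present; 2 new (a, m)
Total nodes = 5 + 3 + 10 + 4 + 8 + 4 + 9 + 4 + 8 + 8 + 4 + 1 + 8 + 2 + 2 + 4 + 2 = 86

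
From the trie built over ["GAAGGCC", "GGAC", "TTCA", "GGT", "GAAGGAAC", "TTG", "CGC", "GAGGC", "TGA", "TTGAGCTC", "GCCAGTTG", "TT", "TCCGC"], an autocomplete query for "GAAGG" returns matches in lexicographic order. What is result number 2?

GAAGGCC

Words with prefix "GAAGG", in lexicographic order: "GAAGGAAC", "GAAGGCC"
The 2nd is GAAGGCC.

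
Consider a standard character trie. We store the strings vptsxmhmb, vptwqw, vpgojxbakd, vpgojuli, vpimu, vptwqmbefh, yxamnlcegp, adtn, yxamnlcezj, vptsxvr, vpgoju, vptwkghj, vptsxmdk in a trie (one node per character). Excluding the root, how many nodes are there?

Count nodes per top-level branch (shared prefixes stored once):
  'a'-branch (adtn): 4 nodes
  'v'-branch (vpgoju, vpgojuli, vpgojxbakd, vpimu, vptsxmdk, vptsxmhmb, vptsxvr, vptwkghj, vptwqmbefh, vptwqw): 39 nodes
  'y'-branch (yxamnlcegp, yxamnlcezj): 12 nodes
Sum: 55

55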